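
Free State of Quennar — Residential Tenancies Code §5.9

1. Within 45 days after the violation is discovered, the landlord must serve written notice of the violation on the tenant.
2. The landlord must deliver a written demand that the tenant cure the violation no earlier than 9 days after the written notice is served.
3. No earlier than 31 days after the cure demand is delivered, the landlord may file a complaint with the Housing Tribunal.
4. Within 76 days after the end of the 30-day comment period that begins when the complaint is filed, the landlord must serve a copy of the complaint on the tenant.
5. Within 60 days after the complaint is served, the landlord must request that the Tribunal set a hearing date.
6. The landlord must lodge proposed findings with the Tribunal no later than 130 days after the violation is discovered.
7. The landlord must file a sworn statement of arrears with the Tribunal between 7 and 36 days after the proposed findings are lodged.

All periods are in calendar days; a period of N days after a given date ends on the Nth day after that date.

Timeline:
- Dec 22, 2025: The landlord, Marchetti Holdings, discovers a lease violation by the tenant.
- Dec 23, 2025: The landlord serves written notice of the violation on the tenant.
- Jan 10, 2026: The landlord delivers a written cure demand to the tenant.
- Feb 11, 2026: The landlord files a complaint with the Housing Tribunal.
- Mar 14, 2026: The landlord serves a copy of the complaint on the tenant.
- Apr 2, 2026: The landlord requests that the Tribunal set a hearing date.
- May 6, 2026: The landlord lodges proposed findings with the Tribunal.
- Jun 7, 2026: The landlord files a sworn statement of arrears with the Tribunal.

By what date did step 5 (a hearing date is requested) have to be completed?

May 13, 2026

Step 5 runs from Mar 14, 2026, when the complaint is served. 60 days after Mar 14, 2026 is May 13, 2026.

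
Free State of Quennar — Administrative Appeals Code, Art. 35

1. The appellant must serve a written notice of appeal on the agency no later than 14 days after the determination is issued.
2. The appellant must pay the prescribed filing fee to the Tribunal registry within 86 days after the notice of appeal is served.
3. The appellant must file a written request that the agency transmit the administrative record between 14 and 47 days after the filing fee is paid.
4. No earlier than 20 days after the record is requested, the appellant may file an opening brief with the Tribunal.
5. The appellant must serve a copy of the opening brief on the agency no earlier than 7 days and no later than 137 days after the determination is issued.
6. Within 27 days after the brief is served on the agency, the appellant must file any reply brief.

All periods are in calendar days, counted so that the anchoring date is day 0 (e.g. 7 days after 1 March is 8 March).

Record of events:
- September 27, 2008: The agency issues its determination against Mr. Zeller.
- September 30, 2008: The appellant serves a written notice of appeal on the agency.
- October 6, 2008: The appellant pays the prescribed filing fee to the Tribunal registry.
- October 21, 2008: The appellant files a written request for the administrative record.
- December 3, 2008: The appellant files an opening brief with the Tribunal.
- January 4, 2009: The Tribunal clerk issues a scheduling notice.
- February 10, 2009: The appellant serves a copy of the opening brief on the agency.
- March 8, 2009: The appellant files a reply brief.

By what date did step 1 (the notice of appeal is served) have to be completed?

October 11, 2008

Step 1 runs from September 27, 2008, when the determination is issued. 14 days after September 27, 2008 is October 11, 2008.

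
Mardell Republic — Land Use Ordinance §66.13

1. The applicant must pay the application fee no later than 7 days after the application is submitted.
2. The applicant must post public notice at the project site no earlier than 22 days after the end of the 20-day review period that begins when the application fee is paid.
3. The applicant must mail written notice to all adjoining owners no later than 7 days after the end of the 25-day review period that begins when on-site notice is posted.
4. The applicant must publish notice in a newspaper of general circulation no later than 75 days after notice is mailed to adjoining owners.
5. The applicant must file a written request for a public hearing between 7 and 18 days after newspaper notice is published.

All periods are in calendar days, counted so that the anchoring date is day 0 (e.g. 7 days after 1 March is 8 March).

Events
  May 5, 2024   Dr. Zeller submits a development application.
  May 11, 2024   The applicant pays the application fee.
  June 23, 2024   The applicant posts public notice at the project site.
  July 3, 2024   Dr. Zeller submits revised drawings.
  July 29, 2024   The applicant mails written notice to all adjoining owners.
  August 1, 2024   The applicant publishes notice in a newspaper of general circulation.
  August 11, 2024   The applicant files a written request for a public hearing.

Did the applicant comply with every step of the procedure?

(1) due by May 5, 2024 + 7 days = May 12, 2024; May 11, 2024 is within that limit.
(2) permitted from May 31, 2024 + 22 days = June 22, 2024 onward; done June 23, 2024 — permitted.
(3) due by July 18, 2024 + 7 days = July 25, 2024; July 29, 2024 misses that deadline by 4 days.

No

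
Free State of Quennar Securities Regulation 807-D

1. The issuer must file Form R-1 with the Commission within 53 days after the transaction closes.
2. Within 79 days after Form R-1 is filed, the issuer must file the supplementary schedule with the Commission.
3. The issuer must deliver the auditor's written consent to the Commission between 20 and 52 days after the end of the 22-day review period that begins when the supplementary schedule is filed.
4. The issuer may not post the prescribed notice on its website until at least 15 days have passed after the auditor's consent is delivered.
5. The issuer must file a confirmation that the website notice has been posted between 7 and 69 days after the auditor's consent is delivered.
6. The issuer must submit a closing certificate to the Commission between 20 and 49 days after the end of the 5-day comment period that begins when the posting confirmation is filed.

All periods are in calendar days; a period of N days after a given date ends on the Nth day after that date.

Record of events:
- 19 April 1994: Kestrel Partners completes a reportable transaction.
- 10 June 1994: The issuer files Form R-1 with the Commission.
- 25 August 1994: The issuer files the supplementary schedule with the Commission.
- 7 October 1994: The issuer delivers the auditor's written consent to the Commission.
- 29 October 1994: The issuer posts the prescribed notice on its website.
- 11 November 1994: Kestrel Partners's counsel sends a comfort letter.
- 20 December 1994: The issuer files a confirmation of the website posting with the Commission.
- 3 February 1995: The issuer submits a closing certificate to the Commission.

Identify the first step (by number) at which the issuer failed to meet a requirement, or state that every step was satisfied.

Step 1: 53 days after 19 April 1994 (when the transaction closes) is 11 June 1994; 10 June 1994 is within that limit.
Step 2: 79 days after 10 June 1994 (when Form R-1 is filed) is 28 August 1994; completed 25 August 1994, before the deadline.
Step 3: the window is 20–52 days after 16 September 1994 (end of the 22-day review period, which began when the supplementary schedule is filed on 25 August 1994), so 6 October 1994 through 7 November 1994; 7 October 1994 falls inside that range.
Step 4: the earliest permitted date is 15 days after 7 October 1994 (when the auditor's consent is delivered), i.e. 22 October 1994; done 29 October 1994, after the minimum wait.
Step 5: the window is 7–69 days after 7 October 1994 (when the auditor's consent is delivered), so 14 October 1994 through 15 December 1994; done 20 December 1994 — 5 days after the window closed.

Step 5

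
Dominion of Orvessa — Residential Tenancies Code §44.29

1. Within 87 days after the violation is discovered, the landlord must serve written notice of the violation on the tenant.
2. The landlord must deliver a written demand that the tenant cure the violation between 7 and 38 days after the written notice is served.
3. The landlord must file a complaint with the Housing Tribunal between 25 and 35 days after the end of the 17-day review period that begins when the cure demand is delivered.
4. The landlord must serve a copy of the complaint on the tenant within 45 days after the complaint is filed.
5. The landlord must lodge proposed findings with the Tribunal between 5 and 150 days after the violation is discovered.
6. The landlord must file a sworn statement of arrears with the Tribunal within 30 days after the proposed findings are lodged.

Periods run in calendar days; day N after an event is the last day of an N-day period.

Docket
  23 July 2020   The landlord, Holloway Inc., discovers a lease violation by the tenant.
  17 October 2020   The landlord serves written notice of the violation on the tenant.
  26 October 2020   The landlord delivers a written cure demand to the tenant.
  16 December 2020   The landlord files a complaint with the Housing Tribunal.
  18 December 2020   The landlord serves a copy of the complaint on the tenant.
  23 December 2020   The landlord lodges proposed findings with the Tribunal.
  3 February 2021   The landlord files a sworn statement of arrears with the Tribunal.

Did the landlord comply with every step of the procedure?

No

(1) due by 23 July 2020 + 87 days = 18 October 2020; done 17 October 2020 — timely.
(2) the permitted window runs from 17 October 2020 + 7 = 24 October 2020 to 17 October 2020 + 38 = 24 November 2020; done 26 October 2020, which is between those dates.
(3) the permitted window runs from 12 November 2020 + 25 = 7 December 2020 to 12 November 2020 + 35 = 17 December 2020; done 16 December 2020 — within the window.
(4) due by 16 December 2020 + 45 days = 30 January 2021; 18 December 2020 is within that limit.
(5) the permitted window runs from 23 July 2020 + 5 = 28 July 2020 to 23 July 2020 + 150 = 20 December 2020; 23 December 2020 is 3 days past the end of the window.
The analysis stops there.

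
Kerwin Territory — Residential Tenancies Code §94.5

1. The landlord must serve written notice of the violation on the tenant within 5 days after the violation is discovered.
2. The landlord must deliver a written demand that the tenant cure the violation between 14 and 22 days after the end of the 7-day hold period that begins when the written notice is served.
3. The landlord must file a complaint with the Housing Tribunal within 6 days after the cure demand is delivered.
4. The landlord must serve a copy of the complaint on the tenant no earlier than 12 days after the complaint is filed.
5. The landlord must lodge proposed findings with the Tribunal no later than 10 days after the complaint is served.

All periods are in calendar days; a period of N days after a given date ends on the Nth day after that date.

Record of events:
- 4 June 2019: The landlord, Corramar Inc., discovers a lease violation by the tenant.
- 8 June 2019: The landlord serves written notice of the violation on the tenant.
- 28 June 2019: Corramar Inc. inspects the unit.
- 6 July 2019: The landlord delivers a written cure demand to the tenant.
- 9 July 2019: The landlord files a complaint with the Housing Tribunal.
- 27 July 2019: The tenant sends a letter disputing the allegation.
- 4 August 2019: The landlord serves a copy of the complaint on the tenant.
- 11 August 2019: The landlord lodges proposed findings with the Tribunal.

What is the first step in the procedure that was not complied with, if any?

None — every step was satisfied

Step 1: 5 days after 4 June 2019 (when the violation is discovered) is 9 June 2019; done 8 June 2019 — timely.
Step 2: the window is 14–22 days after 15 June 2019 (end of the 7-day hold period, which began when the written notice is served on 8 June 2019), so 29 June 2019 through 7 July 2019; done 6 July 2019, which is between those dates.
Step 3: 6 days after 6 July 2019 (when the cure demand is delivered) is 12 July 2019; completed 9 July 2019, before the deadline.
Step 4: the earliest permitted date is 12 days after 9 July 2019 (when the complaint is filed), i.e. 21 July 2019; done 4 August 2019, after the minimum wait.
Step 5: 10 days after 4 August 2019 (when the complaint is served) is 14 August 2019; 11 August 2019 is within that limit.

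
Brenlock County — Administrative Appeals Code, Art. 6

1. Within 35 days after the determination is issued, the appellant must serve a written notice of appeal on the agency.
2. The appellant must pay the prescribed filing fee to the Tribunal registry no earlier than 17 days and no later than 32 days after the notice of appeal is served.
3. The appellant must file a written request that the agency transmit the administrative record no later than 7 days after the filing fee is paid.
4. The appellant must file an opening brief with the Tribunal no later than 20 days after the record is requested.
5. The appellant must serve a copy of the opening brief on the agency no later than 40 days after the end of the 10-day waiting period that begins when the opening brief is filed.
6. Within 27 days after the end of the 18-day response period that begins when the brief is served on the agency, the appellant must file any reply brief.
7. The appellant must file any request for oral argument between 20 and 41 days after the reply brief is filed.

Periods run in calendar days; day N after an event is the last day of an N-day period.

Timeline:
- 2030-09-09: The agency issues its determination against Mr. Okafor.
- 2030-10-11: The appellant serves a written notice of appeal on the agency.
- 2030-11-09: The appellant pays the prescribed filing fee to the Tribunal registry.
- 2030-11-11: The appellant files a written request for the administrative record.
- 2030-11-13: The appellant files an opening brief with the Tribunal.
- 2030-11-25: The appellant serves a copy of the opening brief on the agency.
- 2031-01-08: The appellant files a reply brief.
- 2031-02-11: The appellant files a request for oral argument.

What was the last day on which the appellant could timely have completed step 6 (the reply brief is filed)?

The brief is served on the agency on 2030-11-25; the 18-day response period therefore ends 2030-12-13, and step 6 runs from that date. 27 days after 2030-12-13 is 2031-01-09.

2031-01-09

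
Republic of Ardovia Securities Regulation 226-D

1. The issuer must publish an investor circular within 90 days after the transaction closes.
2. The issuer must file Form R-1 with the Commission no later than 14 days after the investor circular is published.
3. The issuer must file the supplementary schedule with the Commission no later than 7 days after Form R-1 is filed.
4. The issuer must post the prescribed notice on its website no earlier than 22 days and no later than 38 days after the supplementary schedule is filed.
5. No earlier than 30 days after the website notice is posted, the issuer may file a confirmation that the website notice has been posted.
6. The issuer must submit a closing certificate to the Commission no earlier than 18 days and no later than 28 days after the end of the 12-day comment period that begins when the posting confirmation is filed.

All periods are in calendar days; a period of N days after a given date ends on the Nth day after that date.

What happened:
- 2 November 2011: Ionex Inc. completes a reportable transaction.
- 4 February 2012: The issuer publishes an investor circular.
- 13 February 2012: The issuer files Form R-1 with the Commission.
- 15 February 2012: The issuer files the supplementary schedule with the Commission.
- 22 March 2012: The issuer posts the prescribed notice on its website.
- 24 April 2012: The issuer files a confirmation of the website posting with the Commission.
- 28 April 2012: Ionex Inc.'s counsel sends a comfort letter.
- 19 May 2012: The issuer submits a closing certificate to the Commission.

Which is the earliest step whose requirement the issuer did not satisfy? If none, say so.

Step 1: 90 days after 2 November 2011 (when the transaction closes) is 31 January 2012; done 4 February 2012 — 4 days late.

Step 1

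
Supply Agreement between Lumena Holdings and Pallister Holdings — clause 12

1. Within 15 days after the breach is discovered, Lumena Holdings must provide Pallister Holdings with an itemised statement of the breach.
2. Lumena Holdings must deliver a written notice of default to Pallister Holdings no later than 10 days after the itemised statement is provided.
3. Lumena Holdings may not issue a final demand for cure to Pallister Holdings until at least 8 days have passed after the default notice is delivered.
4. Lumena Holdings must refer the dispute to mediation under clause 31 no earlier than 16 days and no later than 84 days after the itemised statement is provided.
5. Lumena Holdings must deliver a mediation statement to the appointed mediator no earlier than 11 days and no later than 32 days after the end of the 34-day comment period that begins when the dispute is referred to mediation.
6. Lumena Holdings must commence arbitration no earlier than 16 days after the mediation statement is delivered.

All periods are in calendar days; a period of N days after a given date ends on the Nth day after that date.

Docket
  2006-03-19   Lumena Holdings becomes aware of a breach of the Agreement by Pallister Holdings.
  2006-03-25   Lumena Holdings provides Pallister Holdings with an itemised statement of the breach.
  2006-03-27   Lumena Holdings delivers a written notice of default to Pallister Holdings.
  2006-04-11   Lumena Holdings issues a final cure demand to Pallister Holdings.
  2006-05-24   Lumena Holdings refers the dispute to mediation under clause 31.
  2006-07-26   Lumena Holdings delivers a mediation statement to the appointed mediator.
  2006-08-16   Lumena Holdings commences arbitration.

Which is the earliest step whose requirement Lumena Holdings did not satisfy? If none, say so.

None — every step was satisfied

Step 1: 15 days after 2006-03-19 (when the breach is discovered) is 2006-04-03; 2006-03-25 is within that limit.
Step 2: 10 days after 2006-03-25 (when the itemised statement is provided) is 2006-04-04; done 2006-03-27 — timely.
Step 3: the earliest permitted date is 8 days after 2006-03-27 (when the default notice is delivered), i.e. 2006-04-04; done 2006-04-11, after the minimum wait.
Step 4: the window is 16–84 days after 2006-03-25 (when the itemised statement is provided), so 2006-04-10 through 2006-06-17; done 2006-05-24 — within the window.
Step 5: the window is 11–32 days after 2006-06-27 (end of the 34-day comment period, which began when the dispute is referred to mediation on 2006-05-24), so 2006-07-08 through 2006-07-29; done 2006-07-26, which is between those dates.
Step 6: the earliest permitted date is 16 days after 2006-07-26 (when the mediation statement is delivered), i.e. 2006-08-11; done 2006-08-16 — permitted.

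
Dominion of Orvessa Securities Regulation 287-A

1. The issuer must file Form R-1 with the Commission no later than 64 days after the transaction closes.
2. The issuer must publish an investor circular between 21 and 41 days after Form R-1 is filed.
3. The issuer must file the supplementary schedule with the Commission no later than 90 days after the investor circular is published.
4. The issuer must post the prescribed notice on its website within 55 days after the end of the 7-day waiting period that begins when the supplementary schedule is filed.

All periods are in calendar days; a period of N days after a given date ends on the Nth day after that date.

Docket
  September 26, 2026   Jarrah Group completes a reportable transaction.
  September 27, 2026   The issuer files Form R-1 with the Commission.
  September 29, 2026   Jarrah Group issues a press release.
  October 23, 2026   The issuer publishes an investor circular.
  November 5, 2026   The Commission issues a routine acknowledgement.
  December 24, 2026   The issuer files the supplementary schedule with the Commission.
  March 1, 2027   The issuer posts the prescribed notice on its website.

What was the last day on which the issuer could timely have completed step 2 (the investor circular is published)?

November 7, 2026

Step 2 runs from September 27, 2026, when Form R-1 is filed. The window is 21–41 days after September 27, 2026; it closes on November 7, 2026.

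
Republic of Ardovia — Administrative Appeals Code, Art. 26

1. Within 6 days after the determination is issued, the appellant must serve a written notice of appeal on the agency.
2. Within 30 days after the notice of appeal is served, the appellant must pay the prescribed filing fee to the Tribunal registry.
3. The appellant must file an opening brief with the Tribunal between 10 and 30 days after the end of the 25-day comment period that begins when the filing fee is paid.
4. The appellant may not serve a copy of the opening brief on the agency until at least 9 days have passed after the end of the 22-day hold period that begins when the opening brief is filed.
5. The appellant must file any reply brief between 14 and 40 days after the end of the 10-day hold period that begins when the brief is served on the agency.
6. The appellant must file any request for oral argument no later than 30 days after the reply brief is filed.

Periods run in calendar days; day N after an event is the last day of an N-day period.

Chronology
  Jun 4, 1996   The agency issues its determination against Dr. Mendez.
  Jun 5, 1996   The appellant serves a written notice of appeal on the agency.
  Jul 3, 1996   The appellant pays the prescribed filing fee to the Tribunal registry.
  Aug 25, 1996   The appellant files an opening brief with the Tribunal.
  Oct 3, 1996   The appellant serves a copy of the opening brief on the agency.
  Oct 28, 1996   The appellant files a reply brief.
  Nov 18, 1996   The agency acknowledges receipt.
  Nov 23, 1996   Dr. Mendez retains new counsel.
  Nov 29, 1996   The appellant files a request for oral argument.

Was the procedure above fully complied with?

(1) due by Jun 4, 1996 + 6 days = Jun 10, 1996; done Jun 5, 1996 — timely.
(2) due by Jun 5, 1996 + 30 days = Jul 5, 1996; done Jul 3, 1996 — timely.
(3) the permitted window runs from Jul 28, 1996 + 10 = Aug 7, 1996 to Jul 28, 1996 + 30 = Aug 27, 1996; Aug 25, 1996 falls inside that range.
(4) permitted from Sep 16, 1996 + 9 days = Sep 25, 1996 onward; done Oct 3, 1996 — permitted.
(5) the permitted window runs from Oct 13, 1996 + 14 = Oct 27, 1996 to Oct 13, 1996 + 40 = Nov 22, 1996; Oct 28, 1996 falls inside that range.
(6) due by Oct 28, 1996 + 30 days = Nov 27, 1996; Nov 29, 1996 misses that deadline by 2 days.

No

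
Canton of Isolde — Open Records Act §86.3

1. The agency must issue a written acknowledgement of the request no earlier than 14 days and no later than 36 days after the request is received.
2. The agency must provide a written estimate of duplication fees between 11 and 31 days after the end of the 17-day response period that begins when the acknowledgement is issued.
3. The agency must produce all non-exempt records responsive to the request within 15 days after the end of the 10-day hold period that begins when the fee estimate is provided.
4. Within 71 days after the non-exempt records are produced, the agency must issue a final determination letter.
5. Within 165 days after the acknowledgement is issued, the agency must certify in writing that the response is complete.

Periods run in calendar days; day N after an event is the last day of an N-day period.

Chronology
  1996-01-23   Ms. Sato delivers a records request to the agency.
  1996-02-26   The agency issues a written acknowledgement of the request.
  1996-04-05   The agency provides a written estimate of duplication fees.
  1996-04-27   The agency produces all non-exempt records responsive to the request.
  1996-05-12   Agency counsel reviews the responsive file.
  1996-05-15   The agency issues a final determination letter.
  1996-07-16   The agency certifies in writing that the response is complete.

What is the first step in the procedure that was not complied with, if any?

Step 1: the window is 14–36 days after 1996-01-23 (when the request is received), so 1996-02-06 through 1996-02-28; done 1996-02-26 — within the window.
Step 2: the window is 11–31 days after 1996-03-14 (end of the 17-day response period, which began when the acknowledgement is issued on 1996-02-26), so 1996-03-25 through 1996-04-14; done 1996-04-05, which is between those dates.
Step 3: 15 days after 1996-04-15 (end of the 10-day hold period, which began when the fee estimate is provided on 1996-04-05) is 1996-04-30; done 1996-04-27 — timely.
Step 4: 71 days after 1996-04-27 (when the non-exempt records are produced) is 1996-07-07; 1996-05-15 is within that limit.
Step 5: 165 days after 1996-02-26 (when the acknowledgement is issued) is 1996-08-09; done 1996-07-16 — timely.

None — every step was satisfied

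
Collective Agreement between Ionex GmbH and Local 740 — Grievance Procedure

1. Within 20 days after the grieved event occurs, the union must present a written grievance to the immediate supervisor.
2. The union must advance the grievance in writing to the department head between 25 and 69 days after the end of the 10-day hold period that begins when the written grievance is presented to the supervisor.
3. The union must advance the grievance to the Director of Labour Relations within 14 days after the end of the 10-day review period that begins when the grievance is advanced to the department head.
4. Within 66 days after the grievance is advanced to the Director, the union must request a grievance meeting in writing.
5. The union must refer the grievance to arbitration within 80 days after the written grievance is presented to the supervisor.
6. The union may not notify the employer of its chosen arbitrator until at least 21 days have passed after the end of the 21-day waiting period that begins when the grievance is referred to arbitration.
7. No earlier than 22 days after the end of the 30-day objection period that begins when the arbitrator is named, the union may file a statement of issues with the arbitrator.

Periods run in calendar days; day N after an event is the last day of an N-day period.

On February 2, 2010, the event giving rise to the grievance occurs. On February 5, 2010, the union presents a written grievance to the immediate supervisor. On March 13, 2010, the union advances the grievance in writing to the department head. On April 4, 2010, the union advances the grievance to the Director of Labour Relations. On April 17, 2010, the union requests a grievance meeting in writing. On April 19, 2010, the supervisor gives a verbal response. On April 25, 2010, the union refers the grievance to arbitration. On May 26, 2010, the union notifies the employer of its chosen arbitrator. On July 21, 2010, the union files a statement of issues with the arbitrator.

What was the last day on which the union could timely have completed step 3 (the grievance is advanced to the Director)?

April 6, 2010

The grievance is advanced to the department head on March 13, 2010; the 10-day review period therefore ends March 23, 2010, and step 3 runs from that date. 14 days after March 23, 2010 is April 6, 2010.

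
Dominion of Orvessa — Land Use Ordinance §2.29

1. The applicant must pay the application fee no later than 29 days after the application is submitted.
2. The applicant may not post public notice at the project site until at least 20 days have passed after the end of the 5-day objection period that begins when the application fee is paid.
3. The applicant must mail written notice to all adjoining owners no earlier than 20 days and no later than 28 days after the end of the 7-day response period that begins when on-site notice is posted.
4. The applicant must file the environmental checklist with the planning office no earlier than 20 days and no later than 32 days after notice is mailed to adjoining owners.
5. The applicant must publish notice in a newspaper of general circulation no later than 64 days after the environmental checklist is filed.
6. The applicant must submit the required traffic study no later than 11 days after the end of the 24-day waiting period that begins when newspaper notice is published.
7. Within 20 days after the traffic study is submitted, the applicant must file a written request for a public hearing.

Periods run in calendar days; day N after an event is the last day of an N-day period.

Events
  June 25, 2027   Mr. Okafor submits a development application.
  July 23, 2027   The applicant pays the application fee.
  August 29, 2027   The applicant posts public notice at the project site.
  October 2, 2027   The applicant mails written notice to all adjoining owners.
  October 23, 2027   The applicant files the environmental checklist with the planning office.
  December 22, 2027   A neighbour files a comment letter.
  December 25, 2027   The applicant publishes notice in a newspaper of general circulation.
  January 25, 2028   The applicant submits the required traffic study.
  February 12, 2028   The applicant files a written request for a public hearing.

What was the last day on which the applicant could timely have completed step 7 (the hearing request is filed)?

February 14, 2028

Step 7 runs from January 25, 2028, when the traffic study is submitted. 20 days after January 25, 2028 is February 14, 2028.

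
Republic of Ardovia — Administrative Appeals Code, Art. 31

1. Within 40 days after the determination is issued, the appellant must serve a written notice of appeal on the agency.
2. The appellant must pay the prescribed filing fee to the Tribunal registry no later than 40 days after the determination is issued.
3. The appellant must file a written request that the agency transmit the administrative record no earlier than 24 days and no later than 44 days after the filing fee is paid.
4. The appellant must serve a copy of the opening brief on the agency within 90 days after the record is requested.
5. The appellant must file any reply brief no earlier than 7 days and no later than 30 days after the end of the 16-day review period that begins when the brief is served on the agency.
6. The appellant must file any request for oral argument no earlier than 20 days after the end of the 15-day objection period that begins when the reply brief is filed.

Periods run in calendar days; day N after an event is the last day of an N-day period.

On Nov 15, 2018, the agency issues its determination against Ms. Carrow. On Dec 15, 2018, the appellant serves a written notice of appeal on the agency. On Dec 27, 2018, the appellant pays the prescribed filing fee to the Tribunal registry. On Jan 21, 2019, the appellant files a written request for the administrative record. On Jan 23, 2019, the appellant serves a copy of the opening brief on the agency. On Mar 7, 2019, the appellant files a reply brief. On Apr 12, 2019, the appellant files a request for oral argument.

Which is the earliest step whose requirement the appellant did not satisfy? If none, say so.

Step 2

(1) due by Nov 15, 2018 + 40 days = Dec 25, 2018; completed Dec 15, 2018, before the deadline.
(2) due by Nov 15, 2018 + 40 days = Dec 25, 2018; not done until Dec 27, 2018, 2 days after the deadline.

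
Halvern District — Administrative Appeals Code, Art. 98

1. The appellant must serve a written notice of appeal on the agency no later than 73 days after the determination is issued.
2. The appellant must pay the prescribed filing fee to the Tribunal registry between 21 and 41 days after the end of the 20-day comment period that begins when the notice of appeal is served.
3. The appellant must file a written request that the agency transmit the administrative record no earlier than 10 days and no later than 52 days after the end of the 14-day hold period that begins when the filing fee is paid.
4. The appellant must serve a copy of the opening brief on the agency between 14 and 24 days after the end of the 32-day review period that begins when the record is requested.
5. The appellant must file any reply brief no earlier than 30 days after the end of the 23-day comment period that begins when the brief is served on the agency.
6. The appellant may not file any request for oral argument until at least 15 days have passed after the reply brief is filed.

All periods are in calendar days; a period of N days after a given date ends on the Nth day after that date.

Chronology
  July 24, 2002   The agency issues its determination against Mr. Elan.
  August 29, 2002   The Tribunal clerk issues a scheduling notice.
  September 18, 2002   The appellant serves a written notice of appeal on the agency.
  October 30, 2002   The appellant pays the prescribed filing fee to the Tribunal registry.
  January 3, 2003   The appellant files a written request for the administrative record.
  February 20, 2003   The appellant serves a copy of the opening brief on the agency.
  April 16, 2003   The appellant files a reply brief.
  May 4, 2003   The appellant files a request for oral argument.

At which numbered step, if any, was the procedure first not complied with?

None — every step was satisfied

Step 1 — counting 73 days from July 24, 2002 (when the determination is issued) gives a deadline of October 5, 2002; September 18, 2002 is within that limit.
Step 2 — 21 and 41 days from October 8, 2002 (end of the 20-day comment period, which began when the notice of appeal is served on September 18, 2002) are October 29, 2002 and November 18, 2002 respectively; October 30, 2002 falls inside that range.
Step 3 — 10 and 52 days from November 13, 2002 (end of the 14-day hold period, which began when the filing fee is paid on October 30, 2002) are November 23, 2002 and January 4, 2003 respectively; done January 3, 2003, which is between those dates.
Step 4 — 14 and 24 days from February 4, 2003 (end of the 32-day review period, which began when the record is requested on January 3, 2003) are February 18, 2003 and February 28, 2003 respectively; done February 20, 2003, which is between those dates.
Step 5 — must wait 30 days from March 15, 2003 (end of the 23-day comment period, which began when the brief is served on the agency on February 20, 2003), so not before April 14, 2003; done April 16, 2003 — permitted.
Step 6 — must wait 15 days from April 16, 2003 (when the reply brief is filed), so not before May 1, 2003; done May 4, 2003, after the minimum wait.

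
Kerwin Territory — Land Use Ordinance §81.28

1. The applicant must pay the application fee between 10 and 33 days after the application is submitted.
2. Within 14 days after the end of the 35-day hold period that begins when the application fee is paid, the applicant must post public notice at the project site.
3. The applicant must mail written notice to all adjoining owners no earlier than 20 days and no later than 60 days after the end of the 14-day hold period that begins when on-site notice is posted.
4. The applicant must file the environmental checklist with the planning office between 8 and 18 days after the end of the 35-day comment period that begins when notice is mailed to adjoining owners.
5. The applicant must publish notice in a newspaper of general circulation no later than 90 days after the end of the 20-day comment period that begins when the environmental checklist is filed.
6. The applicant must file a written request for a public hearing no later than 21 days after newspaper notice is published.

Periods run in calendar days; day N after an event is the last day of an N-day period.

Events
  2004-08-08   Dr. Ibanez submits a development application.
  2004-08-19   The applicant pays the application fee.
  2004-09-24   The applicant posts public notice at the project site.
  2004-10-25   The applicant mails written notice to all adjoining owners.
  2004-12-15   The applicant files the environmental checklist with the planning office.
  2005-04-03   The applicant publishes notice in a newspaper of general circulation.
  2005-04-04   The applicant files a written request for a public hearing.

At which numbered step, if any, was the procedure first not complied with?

Step 1: the window is 10–33 days after 2004-08-08 (when the application is submitted), so 2004-08-18 through 2004-09-10; done 2004-08-19, which is between those dates.
Step 2: 14 days after 2004-09-23 (end of the 35-day hold period, which began when the application fee is paid on 2004-08-19) is 2004-10-07; 2004-09-24 is within that limit.
Step 3: the window is 20–60 days after 2004-10-08 (end of the 14-day hold period, which began when on-site notice is posted on 2004-09-24), so 2004-10-28 through 2004-12-07; 2004-10-25 is 3 days too early.
The procedure was therefore not followed at step 3.

Step 3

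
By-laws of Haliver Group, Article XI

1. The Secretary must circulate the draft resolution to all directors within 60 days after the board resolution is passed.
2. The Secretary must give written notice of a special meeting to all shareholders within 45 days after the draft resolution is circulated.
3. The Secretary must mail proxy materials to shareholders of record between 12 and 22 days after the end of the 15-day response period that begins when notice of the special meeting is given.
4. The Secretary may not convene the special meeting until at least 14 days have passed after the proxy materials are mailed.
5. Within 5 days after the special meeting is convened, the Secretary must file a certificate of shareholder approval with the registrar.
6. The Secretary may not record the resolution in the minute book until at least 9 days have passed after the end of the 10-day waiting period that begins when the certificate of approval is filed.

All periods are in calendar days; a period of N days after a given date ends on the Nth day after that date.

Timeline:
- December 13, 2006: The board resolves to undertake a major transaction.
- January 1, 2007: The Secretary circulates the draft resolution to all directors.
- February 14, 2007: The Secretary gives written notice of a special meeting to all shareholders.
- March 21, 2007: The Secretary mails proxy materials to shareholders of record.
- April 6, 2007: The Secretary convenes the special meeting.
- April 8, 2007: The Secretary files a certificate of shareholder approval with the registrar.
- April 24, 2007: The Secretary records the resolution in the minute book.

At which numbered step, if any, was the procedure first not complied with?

Step 6

Step 1 — counting 60 days from December 13, 2006 (when the board resolution is passed) gives a deadline of February 11, 2007; January 1, 2007 is within that limit.
Step 2 — counting 45 days from January 1, 2007 (when the draft resolution is circulated) gives a deadline of February 15, 2007; completed February 14, 2007, before the deadline.
Step 3 — 12 and 22 days from March 1, 2007 (end of the 15-day response period, which began when notice of the special meeting is given on February 14, 2007) are March 13, 2007 and March 23, 2007 respectively; March 21, 2007 falls inside that range.
Step 4 — must wait 14 days from March 21, 2007 (when the proxy materials are mailed), so not before April 4, 2007; done April 6, 2007 — permitted.
Step 5 — counting 5 days from April 6, 2007 (when the special meeting is convened) gives a deadline of April 11, 2007; completed April 8, 2007, before the deadline.
Step 6 — must wait 9 days from April 18, 2007 (end of the 10-day waiting period, which began when the certificate of approval is filed on April 8, 2007), so not before April 27, 2007; acted on April 24, 2007, 3 days prematurely.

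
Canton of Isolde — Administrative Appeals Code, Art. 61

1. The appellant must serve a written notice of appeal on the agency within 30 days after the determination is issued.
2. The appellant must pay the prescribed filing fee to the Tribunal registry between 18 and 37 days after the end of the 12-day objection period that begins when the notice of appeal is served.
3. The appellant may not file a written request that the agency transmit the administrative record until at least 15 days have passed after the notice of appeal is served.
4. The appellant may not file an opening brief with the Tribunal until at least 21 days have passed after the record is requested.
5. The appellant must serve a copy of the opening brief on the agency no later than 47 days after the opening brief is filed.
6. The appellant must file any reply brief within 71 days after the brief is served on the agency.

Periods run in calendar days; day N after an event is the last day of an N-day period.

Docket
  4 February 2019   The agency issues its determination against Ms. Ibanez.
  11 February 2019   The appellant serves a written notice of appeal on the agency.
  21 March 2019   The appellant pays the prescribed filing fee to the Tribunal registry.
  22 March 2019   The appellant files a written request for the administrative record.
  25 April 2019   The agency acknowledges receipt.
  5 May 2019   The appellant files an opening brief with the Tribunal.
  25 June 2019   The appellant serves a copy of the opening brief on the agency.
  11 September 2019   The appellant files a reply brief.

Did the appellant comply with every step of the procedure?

(1) due by 4 February 2019 + 30 days = 6 March 2019; completed 11 February 2019, before the deadline.
(2) the permitted window runs from 23 February 2019 + 18 = 13 March 2019 to 23 February 2019 + 37 = 1 April 2019; done 21 March 2019, which is between those dates.
(3) permitted from 11 February 2019 + 15 days = 26 February 2019 onward; 22 March 2019 is on or after that date.
(4) permitted from 22 March 2019 + 21 days = 12 April 2019 onward; 5 May 2019 is on or after that date.
(5) due by 5 May 2019 + 47 days = 21 June 2019; not done until 25 June 2019, 4 days after the deadline.
No need to go further; step 5 was not satisfied.

No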